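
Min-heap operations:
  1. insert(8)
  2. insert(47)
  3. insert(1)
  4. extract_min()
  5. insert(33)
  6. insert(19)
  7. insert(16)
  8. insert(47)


insert(8) -> [8]
insert(47) -> [8, 47]
insert(1) -> [1, 47, 8]
extract_min()->1, [8, 47]
insert(33) -> [8, 47, 33]
insert(19) -> [8, 19, 33, 47]
insert(16) -> [8, 16, 33, 47, 19]
insert(47) -> [8, 16, 33, 47, 19, 47]

Final heap: [8, 16, 33, 47, 19, 47]


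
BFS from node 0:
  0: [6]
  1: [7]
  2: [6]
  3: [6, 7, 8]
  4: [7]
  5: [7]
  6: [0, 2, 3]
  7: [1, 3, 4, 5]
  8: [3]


Visit 0, enqueue [6]
Visit 6, enqueue [2, 3]
Visit 2, enqueue []
Visit 3, enqueue [7, 8]
Visit 7, enqueue [1, 4, 5]
Visit 8, enqueue []
Visit 1, enqueue []
Visit 4, enqueue []
Visit 5, enqueue []

BFS order: [0, 6, 2, 3, 7, 8, 1, 4, 5]


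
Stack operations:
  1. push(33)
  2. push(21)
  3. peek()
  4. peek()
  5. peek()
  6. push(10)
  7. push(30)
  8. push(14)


push(33) -> [33]
push(21) -> [33, 21]
peek()->21
peek()->21
peek()->21
push(10) -> [33, 21, 10]
push(30) -> [33, 21, 10, 30]
push(14) -> [33, 21, 10, 30, 14]

Final stack: [33, 21, 10, 30, 14]


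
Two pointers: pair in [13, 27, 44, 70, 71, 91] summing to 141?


lo=0(13)+hi=5(91)=104
lo=1(27)+hi=5(91)=118
lo=2(44)+hi=5(91)=135
lo=3(70)+hi=5(91)=161
lo=3(70)+hi=4(71)=141

Yes: 70+71=141


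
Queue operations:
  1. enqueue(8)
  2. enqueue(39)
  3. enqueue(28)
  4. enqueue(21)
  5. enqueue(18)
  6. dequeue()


enqueue(8) -> [8]
enqueue(39) -> [8, 39]
enqueue(28) -> [8, 39, 28]
enqueue(21) -> [8, 39, 28, 21]
enqueue(18) -> [8, 39, 28, 21, 18]
dequeue()->8, [39, 28, 21, 18]

Final queue: [39, 28, 21, 18]


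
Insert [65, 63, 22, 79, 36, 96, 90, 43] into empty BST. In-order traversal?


Insert 65: root
Insert 63: L from 65
Insert 22: L from 65 -> L from 63
Insert 79: R from 65
Insert 36: L from 65 -> L from 63 -> R from 22
Insert 96: R from 65 -> R from 79
Insert 90: R from 65 -> R from 79 -> L from 96
Insert 43: L from 65 -> L from 63 -> R from 22 -> R from 36

In-order: [22, 36, 43, 63, 65, 79, 90, 96]


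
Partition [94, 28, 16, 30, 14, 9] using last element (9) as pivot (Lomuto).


Pivot: 9
Place pivot at 0: [9, 28, 16, 30, 14, 94]

Partitioned: [9, 28, 16, 30, 14, 94]


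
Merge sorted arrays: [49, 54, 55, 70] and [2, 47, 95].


Take 2 from B
Take 47 from B
Take 49 from A
Take 54 from A
Take 55 from A
Take 70 from A

Merged: [2, 47, 49, 54, 55, 70, 95]


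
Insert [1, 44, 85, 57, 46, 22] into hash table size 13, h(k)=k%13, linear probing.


Insert 1: h=1 -> slot 1
Insert 44: h=5 -> slot 5
Insert 85: h=7 -> slot 7
Insert 57: h=5, 1 probes -> slot 6
Insert 46: h=7, 1 probes -> slot 8
Insert 22: h=9 -> slot 9

Table: [None, 1, None, None, None, 44, 57, 85, 46, 22, None, None, None]


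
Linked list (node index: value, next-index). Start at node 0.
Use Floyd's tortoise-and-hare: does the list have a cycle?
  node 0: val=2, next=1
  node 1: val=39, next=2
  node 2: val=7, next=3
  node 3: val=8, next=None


Floyd's tortoise (slow, +1) and hare (fast, +2):
  init: slow=0, fast=0
  step 1: slow=1, fast=2
  step 2: fast 2->3->None, no cycle

Cycle: no


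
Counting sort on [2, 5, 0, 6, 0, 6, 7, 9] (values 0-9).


Input: [2, 5, 0, 6, 0, 6, 7, 9]
Counts: [2, 0, 1, 0, 0, 1, 2, 1, 0, 1]

Sorted: [0, 0, 2, 5, 6, 6, 7, 9]


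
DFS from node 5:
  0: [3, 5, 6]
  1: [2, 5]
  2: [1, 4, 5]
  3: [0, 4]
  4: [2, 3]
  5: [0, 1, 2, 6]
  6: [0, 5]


Visit 5, push [6, 2, 1, 0]
Visit 0, push [6, 3]
Visit 3, push [4]
Visit 4, push [2]
Visit 2, push [1]
Visit 1, push []
Visit 6, push []

DFS order: [5, 0, 3, 4, 2, 1, 6]


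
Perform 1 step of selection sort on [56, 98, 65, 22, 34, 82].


Initial: [56, 98, 65, 22, 34, 82]
Step 1: min=22 at 3
  Swap: [22, 98, 65, 56, 34, 82]

After 1 step: [22, 98, 65, 56, 34, 82]


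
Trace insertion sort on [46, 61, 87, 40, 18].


Initial: [46, 61, 87, 40, 18]
Insert 61: [46, 61, 87, 40, 18]
Insert 87: [46, 61, 87, 40, 18]
Insert 40: [40, 46, 61, 87, 18]
Insert 18: [18, 40, 46, 61, 87]

Sorted: [18, 40, 46, 61, 87]


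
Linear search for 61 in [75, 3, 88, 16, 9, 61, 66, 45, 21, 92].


i=0: 75!=61
i=1: 3!=61
i=2: 88!=61
i=3: 16!=61
i=4: 9!=61
i=5: 61==61 found!

Found at 5, 6 comps


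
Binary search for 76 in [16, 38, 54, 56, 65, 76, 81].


Step 1: lo=0, hi=6, mid=3, val=56
Step 2: lo=4, hi=6, mid=5, val=76

Found at index 5


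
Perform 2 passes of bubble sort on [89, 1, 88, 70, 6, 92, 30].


Initial: [89, 1, 88, 70, 6, 92, 30]
Pass 1: [1, 88, 70, 6, 89, 30, 92] (5 swaps)
Pass 2: [1, 70, 6, 88, 30, 89, 92] (3 swaps)

After 2 passes: [1, 70, 6, 88, 30, 89, 92]


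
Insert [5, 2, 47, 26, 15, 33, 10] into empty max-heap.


Insert 5: [5]
Insert 2: [5, 2]
Insert 47: [47, 2, 5]
Insert 26: [47, 26, 5, 2]
Insert 15: [47, 26, 5, 2, 15]
Insert 33: [47, 26, 33, 2, 15, 5]
Insert 10: [47, 26, 33, 2, 15, 5, 10]

Final heap: [47, 26, 33, 2, 15, 5, 10]


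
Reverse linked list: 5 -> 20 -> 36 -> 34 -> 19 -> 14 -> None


Step 1: curr=5, set curr.next=prev(None) | reversed so far: 5
Step 2: curr=20, set curr.next=prev(5) | reversed so far: 20 -> 5
Step 3: curr=36, set curr.next=prev(20) | reversed so far: 36 -> 20 -> 5
Step 4: curr=34, set curr.next=prev(36) | reversed so far: 34 -> 36 -> 20 -> 5
Step 5: curr=19, set curr.next=prev(34) | reversed so far: 19 -> 34 -> 36 -> 20 -> 5
Step 6: curr=14, set curr.next=prev(19) | reversed so far: 14 -> 19 -> 34 -> 36 -> 20 -> 5

14 -> 19 -> 34 -> 36 -> 20 -> 5 -> None


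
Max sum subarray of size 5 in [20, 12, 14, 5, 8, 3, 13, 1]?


[0:5]: 59
[1:6]: 42
[2:7]: 43
[3:8]: 30

Max: 59 at [0:5]


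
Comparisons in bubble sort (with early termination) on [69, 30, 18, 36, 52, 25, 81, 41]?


Algorithm: bubble sort (with early termination)
Input: [69, 30, 18, 36, 52, 25, 81, 41]
Sorted: [18, 25, 30, 36, 41, 52, 69, 81]

25


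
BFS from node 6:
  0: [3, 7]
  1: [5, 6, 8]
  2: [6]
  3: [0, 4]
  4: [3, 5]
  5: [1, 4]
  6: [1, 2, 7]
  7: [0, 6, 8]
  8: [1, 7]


Visit 6, enqueue [1, 2, 7]
Visit 1, enqueue [5, 8]
Visit 2, enqueue []
Visit 7, enqueue [0]
Visit 5, enqueue [4]
Visit 8, enqueue []
Visit 0, enqueue [3]
Visit 4, enqueue []
Visit 3, enqueue []

BFS order: [6, 1, 2, 7, 5, 8, 0, 4, 3]


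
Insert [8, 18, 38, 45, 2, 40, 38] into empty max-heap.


Insert 8: [8]
Insert 18: [18, 8]
Insert 38: [38, 8, 18]
Insert 45: [45, 38, 18, 8]
Insert 2: [45, 38, 18, 8, 2]
Insert 40: [45, 38, 40, 8, 2, 18]
Insert 38: [45, 38, 40, 8, 2, 18, 38]

Final heap: [45, 38, 40, 8, 2, 18, 38]


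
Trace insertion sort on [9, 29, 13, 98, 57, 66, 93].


Initial: [9, 29, 13, 98, 57, 66, 93]
Insert 29: [9, 29, 13, 98, 57, 66, 93]
Insert 13: [9, 13, 29, 98, 57, 66, 93]
Insert 98: [9, 13, 29, 98, 57, 66, 93]
Insert 57: [9, 13, 29, 57, 98, 66, 93]
Insert 66: [9, 13, 29, 57, 66, 98, 93]
Insert 93: [9, 13, 29, 57, 66, 93, 98]

Sorted: [9, 13, 29, 57, 66, 93, 98]


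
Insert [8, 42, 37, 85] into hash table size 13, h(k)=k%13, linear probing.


Insert 8: h=8 -> slot 8
Insert 42: h=3 -> slot 3
Insert 37: h=11 -> slot 11
Insert 85: h=7 -> slot 7

Table: [None, None, None, 42, None, None, None, 85, 8, None, None, 37, None]


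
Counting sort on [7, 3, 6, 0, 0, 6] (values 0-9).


Input: [7, 3, 6, 0, 0, 6]
Counts: [2, 0, 0, 1, 0, 0, 2, 1, 0, 0]

Sorted: [0, 0, 3, 6, 6, 7]


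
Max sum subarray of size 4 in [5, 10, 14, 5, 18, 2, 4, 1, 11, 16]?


[0:4]: 34
[1:5]: 47
[2:6]: 39
[3:7]: 29
[4:8]: 25
[5:9]: 18
[6:10]: 32

Max: 47 at [1:5]


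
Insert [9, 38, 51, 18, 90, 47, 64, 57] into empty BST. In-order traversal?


Insert 9: root
Insert 38: R from 9
Insert 51: R from 9 -> R from 38
Insert 18: R from 9 -> L from 38
Insert 90: R from 9 -> R from 38 -> R from 51
Insert 47: R from 9 -> R from 38 -> L from 51
Insert 64: R from 9 -> R from 38 -> R from 51 -> L from 90
Insert 57: R from 9 -> R from 38 -> R from 51 -> L from 90 -> L from 64

In-order: [9, 18, 38, 47, 51, 57, 64, 90]


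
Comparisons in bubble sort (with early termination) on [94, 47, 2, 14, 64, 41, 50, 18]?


Algorithm: bubble sort (with early termination)
Input: [94, 47, 2, 14, 64, 41, 50, 18]
Sorted: [2, 14, 18, 41, 47, 50, 64, 94]

27


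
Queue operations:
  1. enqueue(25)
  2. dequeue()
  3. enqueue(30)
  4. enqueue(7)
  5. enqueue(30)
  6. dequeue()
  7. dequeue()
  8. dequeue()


enqueue(25) -> [25]
dequeue()->25, []
enqueue(30) -> [30]
enqueue(7) -> [30, 7]
enqueue(30) -> [30, 7, 30]
dequeue()->30, [7, 30]
dequeue()->7, [30]
dequeue()->30, []

Final queue: []


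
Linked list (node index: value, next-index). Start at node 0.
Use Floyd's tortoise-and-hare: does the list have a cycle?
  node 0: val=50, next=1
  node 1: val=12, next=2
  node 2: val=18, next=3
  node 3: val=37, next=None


Floyd's tortoise (slow, +1) and hare (fast, +2):
  init: slow=0, fast=0
  step 1: slow=1, fast=2
  step 2: fast 2->3->None, no cycle

Cycle: no


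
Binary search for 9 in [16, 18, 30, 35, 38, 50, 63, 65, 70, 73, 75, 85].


Step 1: lo=0, hi=11, mid=5, val=50
Step 2: lo=0, hi=4, mid=2, val=30
Step 3: lo=0, hi=1, mid=0, val=16

Not found


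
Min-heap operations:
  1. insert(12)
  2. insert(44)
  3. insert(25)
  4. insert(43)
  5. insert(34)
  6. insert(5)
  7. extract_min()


insert(12) -> [12]
insert(44) -> [12, 44]
insert(25) -> [12, 44, 25]
insert(43) -> [12, 43, 25, 44]
insert(34) -> [12, 34, 25, 44, 43]
insert(5) -> [5, 34, 12, 44, 43, 25]
extract_min()->5, [12, 34, 25, 44, 43]

Final heap: [12, 34, 25, 44, 43]


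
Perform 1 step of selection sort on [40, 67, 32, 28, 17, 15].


Initial: [40, 67, 32, 28, 17, 15]
Step 1: min=15 at 5
  Swap: [15, 67, 32, 28, 17, 40]

After 1 step: [15, 67, 32, 28, 17, 40]


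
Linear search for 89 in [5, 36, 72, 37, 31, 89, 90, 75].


i=0: 5!=89
i=1: 36!=89
i=2: 72!=89
i=3: 37!=89
i=4: 31!=89
i=5: 89==89 found!

Found at 5, 6 comps


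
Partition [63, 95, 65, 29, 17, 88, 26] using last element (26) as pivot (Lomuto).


Pivot: 26
  17 <= 26: swap -> [17, 95, 65, 29, 63, 88, 26]
Place pivot at 1: [17, 26, 65, 29, 63, 88, 95]

Partitioned: [17, 26, 65, 29, 63, 88, 95]


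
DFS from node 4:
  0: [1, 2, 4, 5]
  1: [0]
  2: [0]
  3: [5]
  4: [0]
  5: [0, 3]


Visit 4, push [0]
Visit 0, push [5, 2, 1]
Visit 1, push []
Visit 2, push []
Visit 5, push [3]
Visit 3, push []

DFS order: [4, 0, 1, 2, 5, 3]


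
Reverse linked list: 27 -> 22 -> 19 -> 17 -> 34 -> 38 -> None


Step 1: curr=27, set curr.next=prev(None) | reversed so far: 27
Step 2: curr=22, set curr.next=prev(27) | reversed so far: 22 -> 27
Step 3: curr=19, set curr.next=prev(22) | reversed so far: 19 -> 22 -> 27
Step 4: curr=17, set curr.next=prev(19) | reversed so far: 17 -> 19 -> 22 -> 27
Step 5: curr=34, set curr.next=prev(17) | reversed so far: 34 -> 17 -> 19 -> 22 -> 27
Step 6: curr=38, set curr.next=prev(34) | reversed so far: 38 -> 34 -> 17 -> 19 -> 22 -> 27

38 -> 34 -> 17 -> 19 -> 22 -> 27 -> None


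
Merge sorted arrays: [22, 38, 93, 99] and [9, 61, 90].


Take 9 from B
Take 22 from A
Take 38 from A
Take 61 from B
Take 90 from B

Merged: [9, 22, 38, 61, 90, 93, 99]


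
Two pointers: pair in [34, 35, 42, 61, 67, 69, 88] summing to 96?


lo=0(34)+hi=6(88)=122
lo=0(34)+hi=5(69)=103
lo=0(34)+hi=4(67)=101
lo=0(34)+hi=3(61)=95
lo=1(35)+hi=3(61)=96

Yes: 35+61=96


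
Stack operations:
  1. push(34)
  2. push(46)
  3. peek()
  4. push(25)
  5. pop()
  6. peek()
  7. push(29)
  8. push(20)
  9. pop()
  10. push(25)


push(34) -> [34]
push(46) -> [34, 46]
peek()->46
push(25) -> [34, 46, 25]
pop()->25, [34, 46]
peek()->46
push(29) -> [34, 46, 29]
push(20) -> [34, 46, 29, 20]
pop()->20, [34, 46, 29]
push(25) -> [34, 46, 29, 25]

Final stack: [34, 46, 29, 25]


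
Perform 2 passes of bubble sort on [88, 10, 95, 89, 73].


Initial: [88, 10, 95, 89, 73]
Pass 1: [10, 88, 89, 73, 95] (3 swaps)
Pass 2: [10, 88, 73, 89, 95] (1 swaps)

After 2 passes: [10, 88, 73, 89, 95]


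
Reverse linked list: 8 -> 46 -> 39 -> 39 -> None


Step 1: curr=8, set curr.next=prev(None) | reversed so far: 8
Step 2: curr=46, set curr.next=prev(8) | reversed so far: 46 -> 8
Step 3: curr=39, set curr.next=prev(46) | reversed so far: 39 -> 46 -> 8
Step 4: curr=39, set curr.next=prev(39) | reversed so far: 39 -> 39 -> 46 -> 8

39 -> 39 -> 46 -> 8 -> None


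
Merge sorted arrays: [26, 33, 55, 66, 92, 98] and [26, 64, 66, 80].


Take 26 from A
Take 26 from B
Take 33 from A
Take 55 from A
Take 64 from B
Take 66 from A
Take 66 from B
Take 80 from B

Merged: [26, 26, 33, 55, 64, 66, 66, 80, 92, 98]


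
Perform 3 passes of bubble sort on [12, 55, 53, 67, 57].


Initial: [12, 55, 53, 67, 57]
Pass 1: [12, 53, 55, 57, 67] (2 swaps)
Pass 2: [12, 53, 55, 57, 67] (0 swaps)
Pass 3: [12, 53, 55, 57, 67] (0 swaps)

After 3 passes: [12, 53, 55, 57, 67]


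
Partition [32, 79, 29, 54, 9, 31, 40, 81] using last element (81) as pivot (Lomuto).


Pivot: 81
  32 <= 81: advance i (no swap)
  79 <= 81: advance i (no swap)
  29 <= 81: advance i (no swap)
  54 <= 81: advance i (no swap)
  9 <= 81: advance i (no swap)
  31 <= 81: advance i (no swap)
  40 <= 81: advance i (no swap)
Place pivot at 7: [32, 79, 29, 54, 9, 31, 40, 81]

Partitioned: [32, 79, 29, 54, 9, 31, 40, 81]


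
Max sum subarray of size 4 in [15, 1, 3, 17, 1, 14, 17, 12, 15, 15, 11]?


[0:4]: 36
[1:5]: 22
[2:6]: 35
[3:7]: 49
[4:8]: 44
[5:9]: 58
[6:10]: 59
[7:11]: 53

Max: 59 at [6:10]


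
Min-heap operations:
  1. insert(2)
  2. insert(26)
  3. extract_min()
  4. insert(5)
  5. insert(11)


insert(2) -> [2]
insert(26) -> [2, 26]
extract_min()->2, [26]
insert(5) -> [5, 26]
insert(11) -> [5, 26, 11]

Final heap: [5, 26, 11]


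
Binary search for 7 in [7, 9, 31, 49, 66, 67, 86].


Step 1: lo=0, hi=6, mid=3, val=49
Step 2: lo=0, hi=2, mid=1, val=9
Step 3: lo=0, hi=0, mid=0, val=7

Found at index 0


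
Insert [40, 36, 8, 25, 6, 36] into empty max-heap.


Insert 40: [40]
Insert 36: [40, 36]
Insert 8: [40, 36, 8]
Insert 25: [40, 36, 8, 25]
Insert 6: [40, 36, 8, 25, 6]
Insert 36: [40, 36, 36, 25, 6, 8]

Final heap: [40, 36, 36, 25, 6, 8]


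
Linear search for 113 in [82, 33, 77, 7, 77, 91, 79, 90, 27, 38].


i=0: 82!=113
i=1: 33!=113
i=2: 77!=113
i=3: 7!=113
i=4: 77!=113
i=5: 91!=113
i=6: 79!=113
i=7: 90!=113
i=8: 27!=113
i=9: 38!=113

Not found, 10 comps


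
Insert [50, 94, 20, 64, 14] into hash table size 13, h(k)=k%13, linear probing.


Insert 50: h=11 -> slot 11
Insert 94: h=3 -> slot 3
Insert 20: h=7 -> slot 7
Insert 64: h=12 -> slot 12
Insert 14: h=1 -> slot 1

Table: [None, 14, None, 94, None, None, None, 20, None, None, None, 50, 64]


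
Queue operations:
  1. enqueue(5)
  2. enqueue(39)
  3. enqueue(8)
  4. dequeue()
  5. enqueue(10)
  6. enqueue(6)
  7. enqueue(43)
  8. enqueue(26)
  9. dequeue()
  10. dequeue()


enqueue(5) -> [5]
enqueue(39) -> [5, 39]
enqueue(8) -> [5, 39, 8]
dequeue()->5, [39, 8]
enqueue(10) -> [39, 8, 10]
enqueue(6) -> [39, 8, 10, 6]
enqueue(43) -> [39, 8, 10, 6, 43]
enqueue(26) -> [39, 8, 10, 6, 43, 26]
dequeue()->39, [8, 10, 6, 43, 26]
dequeue()->8, [10, 6, 43, 26]

Final queue: [10, 6, 43, 26]


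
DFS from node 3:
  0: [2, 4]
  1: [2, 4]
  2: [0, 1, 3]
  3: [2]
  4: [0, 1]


Visit 3, push [2]
Visit 2, push [1, 0]
Visit 0, push [4]
Visit 4, push [1]
Visit 1, push []

DFS order: [3, 2, 0, 4, 1]


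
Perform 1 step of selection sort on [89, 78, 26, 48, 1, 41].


Initial: [89, 78, 26, 48, 1, 41]
Step 1: min=1 at 4
  Swap: [1, 78, 26, 48, 89, 41]

After 1 step: [1, 78, 26, 48, 89, 41]


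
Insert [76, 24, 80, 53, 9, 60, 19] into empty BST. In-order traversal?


Insert 76: root
Insert 24: L from 76
Insert 80: R from 76
Insert 53: L from 76 -> R from 24
Insert 9: L from 76 -> L from 24
Insert 60: L from 76 -> R from 24 -> R from 53
Insert 19: L from 76 -> L from 24 -> R from 9

In-order: [9, 19, 24, 53, 60, 76, 80]


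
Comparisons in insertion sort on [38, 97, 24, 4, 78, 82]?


Algorithm: insertion sort
Input: [38, 97, 24, 4, 78, 82]
Sorted: [4, 24, 38, 78, 82, 97]

10


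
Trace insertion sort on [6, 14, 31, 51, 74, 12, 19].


Initial: [6, 14, 31, 51, 74, 12, 19]
Insert 14: [6, 14, 31, 51, 74, 12, 19]
Insert 31: [6, 14, 31, 51, 74, 12, 19]
Insert 51: [6, 14, 31, 51, 74, 12, 19]
Insert 74: [6, 14, 31, 51, 74, 12, 19]
Insert 12: [6, 12, 14, 31, 51, 74, 19]
Insert 19: [6, 12, 14, 19, 31, 51, 74]

Sorted: [6, 12, 14, 19, 31, 51, 74]


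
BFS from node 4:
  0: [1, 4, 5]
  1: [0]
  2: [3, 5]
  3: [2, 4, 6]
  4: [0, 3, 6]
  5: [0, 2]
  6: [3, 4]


Visit 4, enqueue [0, 3, 6]
Visit 0, enqueue [1, 5]
Visit 3, enqueue [2]
Visit 6, enqueue []
Visit 1, enqueue []
Visit 5, enqueue []
Visit 2, enqueue []

BFS order: [4, 0, 3, 6, 1, 5, 2]


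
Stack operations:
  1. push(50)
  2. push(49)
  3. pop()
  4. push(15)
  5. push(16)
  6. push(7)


push(50) -> [50]
push(49) -> [50, 49]
pop()->49, [50]
push(15) -> [50, 15]
push(16) -> [50, 15, 16]
push(7) -> [50, 15, 16, 7]

Final stack: [50, 15, 16, 7]


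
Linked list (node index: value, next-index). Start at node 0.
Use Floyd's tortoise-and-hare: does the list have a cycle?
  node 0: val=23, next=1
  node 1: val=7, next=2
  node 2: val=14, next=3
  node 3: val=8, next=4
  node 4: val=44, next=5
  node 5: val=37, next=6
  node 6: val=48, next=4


Floyd's tortoise (slow, +1) and hare (fast, +2):
  init: slow=0, fast=0
  step 1: slow=1, fast=2
  step 2: slow=2, fast=4
  step 3: slow=3, fast=6
  step 4: slow=4, fast=5
  step 5: slow=5, fast=4
  step 6: slow=6, fast=6
  slow == fast at node 6: cycle detected

Cycle: yes


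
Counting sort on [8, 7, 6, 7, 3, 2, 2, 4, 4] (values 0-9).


Input: [8, 7, 6, 7, 3, 2, 2, 4, 4]
Counts: [0, 0, 2, 1, 2, 0, 1, 2, 1, 0]

Sorted: [2, 2, 3, 4, 4, 6, 7, 7, 8]


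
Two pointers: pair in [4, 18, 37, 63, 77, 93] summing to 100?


lo=0(4)+hi=5(93)=97
lo=1(18)+hi=5(93)=111
lo=1(18)+hi=4(77)=95
lo=2(37)+hi=4(77)=114
lo=2(37)+hi=3(63)=100

Yes: 37+63=100


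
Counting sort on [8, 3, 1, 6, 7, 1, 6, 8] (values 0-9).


Input: [8, 3, 1, 6, 7, 1, 6, 8]
Counts: [0, 2, 0, 1, 0, 0, 2, 1, 2, 0]

Sorted: [1, 1, 3, 6, 6, 7, 8, 8]


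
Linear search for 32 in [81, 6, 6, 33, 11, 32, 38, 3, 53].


i=0: 81!=32
i=1: 6!=32
i=2: 6!=32
i=3: 33!=32
i=4: 11!=32
i=5: 32==32 found!

Found at 5, 6 comps


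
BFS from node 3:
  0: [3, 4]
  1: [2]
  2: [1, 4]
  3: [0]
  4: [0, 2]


Visit 3, enqueue [0]
Visit 0, enqueue [4]
Visit 4, enqueue [2]
Visit 2, enqueue [1]
Visit 1, enqueue []

BFS order: [3, 0, 4, 2, 1]


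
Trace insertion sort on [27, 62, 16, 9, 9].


Initial: [27, 62, 16, 9, 9]
Insert 62: [27, 62, 16, 9, 9]
Insert 16: [16, 27, 62, 9, 9]
Insert 9: [9, 16, 27, 62, 9]
Insert 9: [9, 9, 16, 27, 62]

Sorted: [9, 9, 16, 27, 62]


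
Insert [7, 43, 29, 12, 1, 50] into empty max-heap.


Insert 7: [7]
Insert 43: [43, 7]
Insert 29: [43, 7, 29]
Insert 12: [43, 12, 29, 7]
Insert 1: [43, 12, 29, 7, 1]
Insert 50: [50, 12, 43, 7, 1, 29]

Final heap: [50, 12, 43, 7, 1, 29]


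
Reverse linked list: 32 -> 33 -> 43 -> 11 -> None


Step 1: curr=32, set curr.next=prev(None) | reversed so far: 32
Step 2: curr=33, set curr.next=prev(32) | reversed so far: 33 -> 32
Step 3: curr=43, set curr.next=prev(33) | reversed so far: 43 -> 33 -> 32
Step 4: curr=11, set curr.next=prev(43) | reversed so far: 11 -> 43 -> 33 -> 32

11 -> 43 -> 33 -> 32 -> None


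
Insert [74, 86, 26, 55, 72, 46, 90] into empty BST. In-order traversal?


Insert 74: root
Insert 86: R from 74
Insert 26: L from 74
Insert 55: L from 74 -> R from 26
Insert 72: L from 74 -> R from 26 -> R from 55
Insert 46: L from 74 -> R from 26 -> L from 55
Insert 90: R from 74 -> R from 86

In-order: [26, 46, 55, 72, 74, 86, 90]


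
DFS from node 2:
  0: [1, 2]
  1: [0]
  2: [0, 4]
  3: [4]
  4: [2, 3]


Visit 2, push [4, 0]
Visit 0, push [1]
Visit 1, push []
Visit 4, push [3]
Visit 3, push []

DFS order: [2, 0, 1, 4, 3]


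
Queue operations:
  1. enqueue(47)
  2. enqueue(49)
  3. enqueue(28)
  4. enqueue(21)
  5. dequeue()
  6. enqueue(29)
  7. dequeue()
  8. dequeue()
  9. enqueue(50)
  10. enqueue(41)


enqueue(47) -> [47]
enqueue(49) -> [47, 49]
enqueue(28) -> [47, 49, 28]
enqueue(21) -> [47, 49, 28, 21]
dequeue()->47, [49, 28, 21]
enqueue(29) -> [49, 28, 21, 29]
dequeue()->49, [28, 21, 29]
dequeue()->28, [21, 29]
enqueue(50) -> [21, 29, 50]
enqueue(41) -> [21, 29, 50, 41]

Final queue: [21, 29, 50, 41]


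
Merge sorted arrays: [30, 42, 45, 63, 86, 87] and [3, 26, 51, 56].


Take 3 from B
Take 26 from B
Take 30 from A
Take 42 from A
Take 45 from A
Take 51 from B
Take 56 from B

Merged: [3, 26, 30, 42, 45, 51, 56, 63, 86, 87]


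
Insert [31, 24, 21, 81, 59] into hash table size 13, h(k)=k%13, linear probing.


Insert 31: h=5 -> slot 5
Insert 24: h=11 -> slot 11
Insert 21: h=8 -> slot 8
Insert 81: h=3 -> slot 3
Insert 59: h=7 -> slot 7

Table: [None, None, None, 81, None, 31, None, 59, 21, None, None, 24, None]


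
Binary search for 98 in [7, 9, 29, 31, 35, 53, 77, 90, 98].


Step 1: lo=0, hi=8, mid=4, val=35
Step 2: lo=5, hi=8, mid=6, val=77
Step 3: lo=7, hi=8, mid=7, val=90
Step 4: lo=8, hi=8, mid=8, val=98

Found at index 8


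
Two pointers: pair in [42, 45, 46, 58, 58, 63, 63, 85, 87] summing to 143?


lo=0(42)+hi=8(87)=129
lo=1(45)+hi=8(87)=132
lo=2(46)+hi=8(87)=133
lo=3(58)+hi=8(87)=145
lo=3(58)+hi=7(85)=143

Yes: 58+85=143


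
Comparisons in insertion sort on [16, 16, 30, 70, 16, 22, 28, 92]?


Algorithm: insertion sort
Input: [16, 16, 30, 70, 16, 22, 28, 92]
Sorted: [16, 16, 16, 22, 28, 30, 70, 92]

13


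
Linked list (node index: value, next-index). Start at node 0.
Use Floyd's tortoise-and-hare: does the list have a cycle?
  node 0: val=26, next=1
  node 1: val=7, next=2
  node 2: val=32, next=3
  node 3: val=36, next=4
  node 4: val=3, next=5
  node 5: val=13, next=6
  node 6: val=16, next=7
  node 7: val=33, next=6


Floyd's tortoise (slow, +1) and hare (fast, +2):
  init: slow=0, fast=0
  step 1: slow=1, fast=2
  step 2: slow=2, fast=4
  step 3: slow=3, fast=6
  step 4: slow=4, fast=6
  step 5: slow=5, fast=6
  step 6: slow=6, fast=6
  slow == fast at node 6: cycle detected

Cycle: yes


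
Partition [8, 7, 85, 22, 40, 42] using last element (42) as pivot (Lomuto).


Pivot: 42
  8 <= 42: advance i (no swap)
  7 <= 42: advance i (no swap)
  22 <= 42: swap -> [8, 7, 22, 85, 40, 42]
  40 <= 42: swap -> [8, 7, 22, 40, 85, 42]
Place pivot at 4: [8, 7, 22, 40, 42, 85]

Partitioned: [8, 7, 22, 40, 42, 85]


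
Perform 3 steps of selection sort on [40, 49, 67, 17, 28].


Initial: [40, 49, 67, 17, 28]
Step 1: min=17 at 3
  Swap: [17, 49, 67, 40, 28]
Step 2: min=28 at 4
  Swap: [17, 28, 67, 40, 49]
Step 3: min=40 at 3
  Swap: [17, 28, 40, 67, 49]

After 3 steps: [17, 28, 40, 67, 49]


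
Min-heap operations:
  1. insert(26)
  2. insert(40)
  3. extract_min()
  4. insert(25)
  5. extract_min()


insert(26) -> [26]
insert(40) -> [26, 40]
extract_min()->26, [40]
insert(25) -> [25, 40]
extract_min()->25, [40]

Final heap: [40]


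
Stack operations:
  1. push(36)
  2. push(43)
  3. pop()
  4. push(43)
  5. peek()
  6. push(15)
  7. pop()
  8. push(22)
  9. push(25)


push(36) -> [36]
push(43) -> [36, 43]
pop()->43, [36]
push(43) -> [36, 43]
peek()->43
push(15) -> [36, 43, 15]
pop()->15, [36, 43]
push(22) -> [36, 43, 22]
push(25) -> [36, 43, 22, 25]

Final stack: [36, 43, 22, 25]


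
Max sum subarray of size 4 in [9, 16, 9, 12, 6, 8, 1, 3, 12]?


[0:4]: 46
[1:5]: 43
[2:6]: 35
[3:7]: 27
[4:8]: 18
[5:9]: 24

Max: 46 at [0:4]


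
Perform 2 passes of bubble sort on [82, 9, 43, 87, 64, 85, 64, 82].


Initial: [82, 9, 43, 87, 64, 85, 64, 82]
Pass 1: [9, 43, 82, 64, 85, 64, 82, 87] (6 swaps)
Pass 2: [9, 43, 64, 82, 64, 82, 85, 87] (3 swaps)

After 2 passes: [9, 43, 64, 82, 64, 82, 85, 87]


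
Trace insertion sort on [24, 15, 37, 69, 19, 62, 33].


Initial: [24, 15, 37, 69, 19, 62, 33]
Insert 15: [15, 24, 37, 69, 19, 62, 33]
Insert 37: [15, 24, 37, 69, 19, 62, 33]
Insert 69: [15, 24, 37, 69, 19, 62, 33]
Insert 19: [15, 19, 24, 37, 69, 62, 33]
Insert 62: [15, 19, 24, 37, 62, 69, 33]
Insert 33: [15, 19, 24, 33, 37, 62, 69]

Sorted: [15, 19, 24, 33, 37, 62, 69]


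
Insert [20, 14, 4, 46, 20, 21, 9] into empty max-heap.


Insert 20: [20]
Insert 14: [20, 14]
Insert 4: [20, 14, 4]
Insert 46: [46, 20, 4, 14]
Insert 20: [46, 20, 4, 14, 20]
Insert 21: [46, 20, 21, 14, 20, 4]
Insert 9: [46, 20, 21, 14, 20, 4, 9]

Final heap: [46, 20, 21, 14, 20, 4, 9]


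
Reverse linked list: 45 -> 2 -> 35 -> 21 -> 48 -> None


Step 1: curr=45, set curr.next=prev(None) | reversed so far: 45
Step 2: curr=2, set curr.next=prev(45) | reversed so far: 2 -> 45
Step 3: curr=35, set curr.next=prev(2) | reversed so far: 35 -> 2 -> 45
Step 4: curr=21, set curr.next=prev(35) | reversed so far: 21 -> 35 -> 2 -> 45
Step 5: curr=48, set curr.next=prev(21) | reversed so far: 48 -> 21 -> 35 -> 2 -> 45

48 -> 21 -> 35 -> 2 -> 45 -> None


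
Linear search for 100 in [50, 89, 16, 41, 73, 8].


i=0: 50!=100
i=1: 89!=100
i=2: 16!=100
i=3: 41!=100
i=4: 73!=100
i=5: 8!=100

Not found, 6 comps


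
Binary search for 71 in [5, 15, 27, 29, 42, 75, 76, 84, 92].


Step 1: lo=0, hi=8, mid=4, val=42
Step 2: lo=5, hi=8, mid=6, val=76
Step 3: lo=5, hi=5, mid=5, val=75

Not found


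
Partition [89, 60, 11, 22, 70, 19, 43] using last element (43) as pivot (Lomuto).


Pivot: 43
  11 <= 43: swap -> [11, 60, 89, 22, 70, 19, 43]
  22 <= 43: swap -> [11, 22, 89, 60, 70, 19, 43]
  19 <= 43: swap -> [11, 22, 19, 60, 70, 89, 43]
Place pivot at 3: [11, 22, 19, 43, 70, 89, 60]

Partitioned: [11, 22, 19, 43, 70, 89, 60]


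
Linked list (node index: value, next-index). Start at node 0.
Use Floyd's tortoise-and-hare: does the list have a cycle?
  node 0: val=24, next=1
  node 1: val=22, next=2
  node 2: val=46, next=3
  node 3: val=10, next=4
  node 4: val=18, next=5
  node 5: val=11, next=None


Floyd's tortoise (slow, +1) and hare (fast, +2):
  init: slow=0, fast=0
  step 1: slow=1, fast=2
  step 2: slow=2, fast=4
  step 3: fast 4->5->None, no cycle

Cycle: no


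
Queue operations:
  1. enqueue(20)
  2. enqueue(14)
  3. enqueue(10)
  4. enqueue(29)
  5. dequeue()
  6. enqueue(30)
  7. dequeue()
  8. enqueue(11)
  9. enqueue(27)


enqueue(20) -> [20]
enqueue(14) -> [20, 14]
enqueue(10) -> [20, 14, 10]
enqueue(29) -> [20, 14, 10, 29]
dequeue()->20, [14, 10, 29]
enqueue(30) -> [14, 10, 29, 30]
dequeue()->14, [10, 29, 30]
enqueue(11) -> [10, 29, 30, 11]
enqueue(27) -> [10, 29, 30, 11, 27]

Final queue: [10, 29, 30, 11, 27]


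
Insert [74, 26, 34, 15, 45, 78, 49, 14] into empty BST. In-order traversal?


Insert 74: root
Insert 26: L from 74
Insert 34: L from 74 -> R from 26
Insert 15: L from 74 -> L from 26
Insert 45: L from 74 -> R from 26 -> R from 34
Insert 78: R from 74
Insert 49: L from 74 -> R from 26 -> R from 34 -> R from 45
Insert 14: L from 74 -> L from 26 -> L from 15

In-order: [14, 15, 26, 34, 45, 49, 74, 78]


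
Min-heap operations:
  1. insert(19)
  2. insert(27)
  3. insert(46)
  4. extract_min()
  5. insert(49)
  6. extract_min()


insert(19) -> [19]
insert(27) -> [19, 27]
insert(46) -> [19, 27, 46]
extract_min()->19, [27, 46]
insert(49) -> [27, 46, 49]
extract_min()->27, [46, 49]

Final heap: [46, 49]


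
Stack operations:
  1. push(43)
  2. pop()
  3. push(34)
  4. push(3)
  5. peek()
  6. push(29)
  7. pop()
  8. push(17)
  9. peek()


push(43) -> [43]
pop()->43, []
push(34) -> [34]
push(3) -> [34, 3]
peek()->3
push(29) -> [34, 3, 29]
pop()->29, [34, 3]
push(17) -> [34, 3, 17]
peek()->17

Final stack: [34, 3, 17]


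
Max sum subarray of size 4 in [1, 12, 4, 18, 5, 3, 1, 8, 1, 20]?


[0:4]: 35
[1:5]: 39
[2:6]: 30
[3:7]: 27
[4:8]: 17
[5:9]: 13
[6:10]: 30

Max: 39 at [1:5]


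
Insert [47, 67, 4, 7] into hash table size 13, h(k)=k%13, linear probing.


Insert 47: h=8 -> slot 8
Insert 67: h=2 -> slot 2
Insert 4: h=4 -> slot 4
Insert 7: h=7 -> slot 7

Table: [None, None, 67, None, 4, None, None, 7, 47, None, None, None, None]


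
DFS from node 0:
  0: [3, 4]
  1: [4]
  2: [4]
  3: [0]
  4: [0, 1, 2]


Visit 0, push [4, 3]
Visit 3, push []
Visit 4, push [2, 1]
Visit 1, push []
Visit 2, push []

DFS order: [0, 3, 4, 1, 2]


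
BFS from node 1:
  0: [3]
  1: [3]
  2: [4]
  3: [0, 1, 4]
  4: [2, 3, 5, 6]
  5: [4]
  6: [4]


Visit 1, enqueue [3]
Visit 3, enqueue [0, 4]
Visit 0, enqueue []
Visit 4, enqueue [2, 5, 6]
Visit 2, enqueue []
Visit 5, enqueue []
Visit 6, enqueue []

BFS order: [1, 3, 0, 4, 2, 5, 6]


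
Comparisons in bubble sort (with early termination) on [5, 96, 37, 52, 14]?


Algorithm: bubble sort (with early termination)
Input: [5, 96, 37, 52, 14]
Sorted: [5, 14, 37, 52, 96]

10


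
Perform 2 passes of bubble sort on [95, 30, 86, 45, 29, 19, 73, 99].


Initial: [95, 30, 86, 45, 29, 19, 73, 99]
Pass 1: [30, 86, 45, 29, 19, 73, 95, 99] (6 swaps)
Pass 2: [30, 45, 29, 19, 73, 86, 95, 99] (4 swaps)

After 2 passes: [30, 45, 29, 19, 73, 86, 95, 99]


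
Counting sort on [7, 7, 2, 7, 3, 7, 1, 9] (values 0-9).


Input: [7, 7, 2, 7, 3, 7, 1, 9]
Counts: [0, 1, 1, 1, 0, 0, 0, 4, 0, 1]

Sorted: [1, 2, 3, 7, 7, 7, 7, 9]


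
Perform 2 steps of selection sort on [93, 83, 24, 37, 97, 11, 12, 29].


Initial: [93, 83, 24, 37, 97, 11, 12, 29]
Step 1: min=11 at 5
  Swap: [11, 83, 24, 37, 97, 93, 12, 29]
Step 2: min=12 at 6
  Swap: [11, 12, 24, 37, 97, 93, 83, 29]

After 2 steps: [11, 12, 24, 37, 97, 93, 83, 29]


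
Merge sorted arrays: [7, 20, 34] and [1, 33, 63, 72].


Take 1 from B
Take 7 from A
Take 20 from A
Take 33 from B
Take 34 from A

Merged: [1, 7, 20, 33, 34, 63, 72]


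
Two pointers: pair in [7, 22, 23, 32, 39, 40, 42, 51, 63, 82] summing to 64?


lo=0(7)+hi=9(82)=89
lo=0(7)+hi=8(63)=70
lo=0(7)+hi=7(51)=58
lo=1(22)+hi=7(51)=73
lo=1(22)+hi=6(42)=64

Yes: 22+42=64


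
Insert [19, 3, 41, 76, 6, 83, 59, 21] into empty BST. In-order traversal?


Insert 19: root
Insert 3: L from 19
Insert 41: R from 19
Insert 76: R from 19 -> R from 41
Insert 6: L from 19 -> R from 3
Insert 83: R from 19 -> R from 41 -> R from 76
Insert 59: R from 19 -> R from 41 -> L from 76
Insert 21: R from 19 -> L from 41

In-order: [3, 6, 19, 21, 41, 59, 76, 83]


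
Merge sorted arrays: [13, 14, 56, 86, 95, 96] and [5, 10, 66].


Take 5 from B
Take 10 from B
Take 13 from A
Take 14 from A
Take 56 from A
Take 66 from B

Merged: [5, 10, 13, 14, 56, 66, 86, 95, 96]


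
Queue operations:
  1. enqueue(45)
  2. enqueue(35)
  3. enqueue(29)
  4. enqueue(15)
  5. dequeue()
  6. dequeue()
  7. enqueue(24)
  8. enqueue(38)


enqueue(45) -> [45]
enqueue(35) -> [45, 35]
enqueue(29) -> [45, 35, 29]
enqueue(15) -> [45, 35, 29, 15]
dequeue()->45, [35, 29, 15]
dequeue()->35, [29, 15]
enqueue(24) -> [29, 15, 24]
enqueue(38) -> [29, 15, 24, 38]

Final queue: [29, 15, 24, 38]


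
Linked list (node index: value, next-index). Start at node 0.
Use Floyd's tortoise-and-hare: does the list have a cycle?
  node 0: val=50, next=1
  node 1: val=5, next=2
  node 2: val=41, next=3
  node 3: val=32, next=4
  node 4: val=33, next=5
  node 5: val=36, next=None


Floyd's tortoise (slow, +1) and hare (fast, +2):
  init: slow=0, fast=0
  step 1: slow=1, fast=2
  step 2: slow=2, fast=4
  step 3: fast 4->5->None, no cycle

Cycle: no


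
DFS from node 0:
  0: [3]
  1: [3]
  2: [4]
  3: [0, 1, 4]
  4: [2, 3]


Visit 0, push [3]
Visit 3, push [4, 1]
Visit 1, push []
Visit 4, push [2]
Visit 2, push []

DFS order: [0, 3, 1, 4, 2]


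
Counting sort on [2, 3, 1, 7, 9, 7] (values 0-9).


Input: [2, 3, 1, 7, 9, 7]
Counts: [0, 1, 1, 1, 0, 0, 0, 2, 0, 1]

Sorted: [1, 2, 3, 7, 7, 9]


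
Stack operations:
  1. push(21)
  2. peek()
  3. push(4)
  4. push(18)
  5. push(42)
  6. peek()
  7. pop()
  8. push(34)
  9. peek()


push(21) -> [21]
peek()->21
push(4) -> [21, 4]
push(18) -> [21, 4, 18]
push(42) -> [21, 4, 18, 42]
peek()->42
pop()->42, [21, 4, 18]
push(34) -> [21, 4, 18, 34]
peek()->34

Final stack: [21, 4, 18, 34]


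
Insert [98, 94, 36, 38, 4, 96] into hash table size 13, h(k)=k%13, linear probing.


Insert 98: h=7 -> slot 7
Insert 94: h=3 -> slot 3
Insert 36: h=10 -> slot 10
Insert 38: h=12 -> slot 12
Insert 4: h=4 -> slot 4
Insert 96: h=5 -> slot 5

Table: [None, None, None, 94, 4, 96, None, 98, None, None, 36, None, 38]


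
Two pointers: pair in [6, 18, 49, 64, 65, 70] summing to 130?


lo=0(6)+hi=5(70)=76
lo=1(18)+hi=5(70)=88
lo=2(49)+hi=5(70)=119
lo=3(64)+hi=5(70)=134
lo=3(64)+hi=4(65)=129

No pair found


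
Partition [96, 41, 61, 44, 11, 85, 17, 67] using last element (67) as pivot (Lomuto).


Pivot: 67
  41 <= 67: swap -> [41, 96, 61, 44, 11, 85, 17, 67]
  61 <= 67: swap -> [41, 61, 96, 44, 11, 85, 17, 67]
  44 <= 67: swap -> [41, 61, 44, 96, 11, 85, 17, 67]
  11 <= 67: swap -> [41, 61, 44, 11, 96, 85, 17, 67]
  17 <= 67: swap -> [41, 61, 44, 11, 17, 85, 96, 67]
Place pivot at 5: [41, 61, 44, 11, 17, 67, 96, 85]

Partitioned: [41, 61, 44, 11, 17, 67, 96, 85]


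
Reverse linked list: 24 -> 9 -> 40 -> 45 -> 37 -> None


Step 1: curr=24, set curr.next=prev(None) | reversed so far: 24
Step 2: curr=9, set curr.next=prev(24) | reversed so far: 9 -> 24
Step 3: curr=40, set curr.next=prev(9) | reversed so far: 40 -> 9 -> 24
Step 4: curr=45, set curr.next=prev(40) | reversed so far: 45 -> 40 -> 9 -> 24
Step 5: curr=37, set curr.next=prev(45) | reversed so far: 37 -> 45 -> 40 -> 9 -> 24

37 -> 45 -> 40 -> 9 -> 24 -> None


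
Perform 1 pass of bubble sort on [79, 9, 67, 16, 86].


Initial: [79, 9, 67, 16, 86]
Pass 1: [9, 67, 16, 79, 86] (3 swaps)

After 1 pass: [9, 67, 16, 79, 86]


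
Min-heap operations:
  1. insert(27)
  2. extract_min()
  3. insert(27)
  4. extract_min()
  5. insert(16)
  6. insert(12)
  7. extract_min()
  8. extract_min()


insert(27) -> [27]
extract_min()->27, []
insert(27) -> [27]
extract_min()->27, []
insert(16) -> [16]
insert(12) -> [12, 16]
extract_min()->12, [16]
extract_min()->16, []

Final heap: []


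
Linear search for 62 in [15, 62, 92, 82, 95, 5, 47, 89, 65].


i=0: 15!=62
i=1: 62==62 found!

Found at 1, 2 comps


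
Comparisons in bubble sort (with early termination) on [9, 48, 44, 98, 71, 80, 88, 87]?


Algorithm: bubble sort (with early termination)
Input: [9, 48, 44, 98, 71, 80, 88, 87]
Sorted: [9, 44, 48, 71, 80, 87, 88, 98]

18


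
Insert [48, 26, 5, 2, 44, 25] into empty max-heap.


Insert 48: [48]
Insert 26: [48, 26]
Insert 5: [48, 26, 5]
Insert 2: [48, 26, 5, 2]
Insert 44: [48, 44, 5, 2, 26]
Insert 25: [48, 44, 25, 2, 26, 5]

Final heap: [48, 44, 25, 2, 26, 5]


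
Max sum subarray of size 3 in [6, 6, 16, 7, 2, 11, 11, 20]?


[0:3]: 28
[1:4]: 29
[2:5]: 25
[3:6]: 20
[4:7]: 24
[5:8]: 42

Max: 42 at [5:8]


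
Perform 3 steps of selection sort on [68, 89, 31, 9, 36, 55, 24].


Initial: [68, 89, 31, 9, 36, 55, 24]
Step 1: min=9 at 3
  Swap: [9, 89, 31, 68, 36, 55, 24]
Step 2: min=24 at 6
  Swap: [9, 24, 31, 68, 36, 55, 89]
Step 3: min=31 at 2
  Swap: [9, 24, 31, 68, 36, 55, 89]

After 3 steps: [9, 24, 31, 68, 36, 55, 89]


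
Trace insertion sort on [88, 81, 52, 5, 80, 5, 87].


Initial: [88, 81, 52, 5, 80, 5, 87]
Insert 81: [81, 88, 52, 5, 80, 5, 87]
Insert 52: [52, 81, 88, 5, 80, 5, 87]
Insert 5: [5, 52, 81, 88, 80, 5, 87]
Insert 80: [5, 52, 80, 81, 88, 5, 87]
Insert 5: [5, 5, 52, 80, 81, 88, 87]
Insert 87: [5, 5, 52, 80, 81, 87, 88]

Sorted: [5, 5, 52, 80, 81, 87, 88]


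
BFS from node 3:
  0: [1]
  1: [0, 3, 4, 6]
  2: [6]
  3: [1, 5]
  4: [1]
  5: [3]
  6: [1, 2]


Visit 3, enqueue [1, 5]
Visit 1, enqueue [0, 4, 6]
Visit 5, enqueue []
Visit 0, enqueue []
Visit 4, enqueue []
Visit 6, enqueue [2]
Visit 2, enqueue []

BFS order: [3, 1, 5, 0, 4, 6, 2]


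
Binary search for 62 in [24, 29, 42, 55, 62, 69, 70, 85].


Step 1: lo=0, hi=7, mid=3, val=55
Step 2: lo=4, hi=7, mid=5, val=69
Step 3: lo=4, hi=4, mid=4, val=62

Found at index 4


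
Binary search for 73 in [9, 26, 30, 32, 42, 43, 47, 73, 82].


Step 1: lo=0, hi=8, mid=4, val=42
Step 2: lo=5, hi=8, mid=6, val=47
Step 3: lo=7, hi=8, mid=7, val=73

Found at index 7


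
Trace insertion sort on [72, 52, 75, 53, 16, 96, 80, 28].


Initial: [72, 52, 75, 53, 16, 96, 80, 28]
Insert 52: [52, 72, 75, 53, 16, 96, 80, 28]
Insert 75: [52, 72, 75, 53, 16, 96, 80, 28]
Insert 53: [52, 53, 72, 75, 16, 96, 80, 28]
Insert 16: [16, 52, 53, 72, 75, 96, 80, 28]
Insert 96: [16, 52, 53, 72, 75, 96, 80, 28]
Insert 80: [16, 52, 53, 72, 75, 80, 96, 28]
Insert 28: [16, 28, 52, 53, 72, 75, 80, 96]

Sorted: [16, 28, 52, 53, 72, 75, 80, 96]


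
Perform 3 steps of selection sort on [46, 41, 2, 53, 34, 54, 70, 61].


Initial: [46, 41, 2, 53, 34, 54, 70, 61]
Step 1: min=2 at 2
  Swap: [2, 41, 46, 53, 34, 54, 70, 61]
Step 2: min=34 at 4
  Swap: [2, 34, 46, 53, 41, 54, 70, 61]
Step 3: min=41 at 4
  Swap: [2, 34, 41, 53, 46, 54, 70, 61]

After 3 steps: [2, 34, 41, 53, 46, 54, 70, 61]


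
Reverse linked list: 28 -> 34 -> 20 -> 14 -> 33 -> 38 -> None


Step 1: curr=28, set curr.next=prev(None) | reversed so far: 28
Step 2: curr=34, set curr.next=prev(28) | reversed so far: 34 -> 28
Step 3: curr=20, set curr.next=prev(34) | reversed so far: 20 -> 34 -> 28
Step 4: curr=14, set curr.next=prev(20) | reversed so far: 14 -> 20 -> 34 -> 28
Step 5: curr=33, set curr.next=prev(14) | reversed so far: 33 -> 14 -> 20 -> 34 -> 28
Step 6: curr=38, set curr.next=prev(33) | reversed so far: 38 -> 33 -> 14 -> 20 -> 34 -> 28

38 -> 33 -> 14 -> 20 -> 34 -> 28 -> None


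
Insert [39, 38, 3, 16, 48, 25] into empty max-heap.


Insert 39: [39]
Insert 38: [39, 38]
Insert 3: [39, 38, 3]
Insert 16: [39, 38, 3, 16]
Insert 48: [48, 39, 3, 16, 38]
Insert 25: [48, 39, 25, 16, 38, 3]

Final heap: [48, 39, 25, 16, 38, 3]


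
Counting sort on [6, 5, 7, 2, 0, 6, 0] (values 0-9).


Input: [6, 5, 7, 2, 0, 6, 0]
Counts: [2, 0, 1, 0, 0, 1, 2, 1, 0, 0]

Sorted: [0, 0, 2, 5, 6, 6, 7]


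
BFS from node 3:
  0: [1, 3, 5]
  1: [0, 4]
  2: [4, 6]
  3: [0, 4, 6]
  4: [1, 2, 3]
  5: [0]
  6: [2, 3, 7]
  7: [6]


Visit 3, enqueue [0, 4, 6]
Visit 0, enqueue [1, 5]
Visit 4, enqueue [2]
Visit 6, enqueue [7]
Visit 1, enqueue []
Visit 5, enqueue []
Visit 2, enqueue []
Visit 7, enqueue []

BFS order: [3, 0, 4, 6, 1, 5, 2, 7]


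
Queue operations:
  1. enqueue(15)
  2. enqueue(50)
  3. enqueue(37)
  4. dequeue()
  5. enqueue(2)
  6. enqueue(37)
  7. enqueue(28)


enqueue(15) -> [15]
enqueue(50) -> [15, 50]
enqueue(37) -> [15, 50, 37]
dequeue()->15, [50, 37]
enqueue(2) -> [50, 37, 2]
enqueue(37) -> [50, 37, 2, 37]
enqueue(28) -> [50, 37, 2, 37, 28]

Final queue: [50, 37, 2, 37, 28]


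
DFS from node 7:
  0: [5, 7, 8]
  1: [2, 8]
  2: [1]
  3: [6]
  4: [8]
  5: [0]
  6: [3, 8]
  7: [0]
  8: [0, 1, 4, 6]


Visit 7, push [0]
Visit 0, push [8, 5]
Visit 5, push []
Visit 8, push [6, 4, 1]
Visit 1, push [2]
Visit 2, push []
Visit 4, push []
Visit 6, push [3]
Visit 3, push []

DFS order: [7, 0, 5, 8, 1, 2, 4, 6, 3]


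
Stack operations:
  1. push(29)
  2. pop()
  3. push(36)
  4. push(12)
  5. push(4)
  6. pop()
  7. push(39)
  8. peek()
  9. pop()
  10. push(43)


push(29) -> [29]
pop()->29, []
push(36) -> [36]
push(12) -> [36, 12]
push(4) -> [36, 12, 4]
pop()->4, [36, 12]
push(39) -> [36, 12, 39]
peek()->39
pop()->39, [36, 12]
push(43) -> [36, 12, 43]

Final stack: [36, 12, 43]


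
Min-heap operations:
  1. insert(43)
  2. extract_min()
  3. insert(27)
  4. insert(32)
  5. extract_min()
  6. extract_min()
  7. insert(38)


insert(43) -> [43]
extract_min()->43, []
insert(27) -> [27]
insert(32) -> [27, 32]
extract_min()->27, [32]
extract_min()->32, []
insert(38) -> [38]

Final heap: [38]


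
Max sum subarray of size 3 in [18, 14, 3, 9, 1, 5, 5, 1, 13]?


[0:3]: 35
[1:4]: 26
[2:5]: 13
[3:6]: 15
[4:7]: 11
[5:8]: 11
[6:9]: 19

Max: 35 at [0:3]


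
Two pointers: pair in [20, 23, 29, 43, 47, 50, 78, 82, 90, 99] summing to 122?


lo=0(20)+hi=9(99)=119
lo=1(23)+hi=9(99)=122

Yes: 23+99=122
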